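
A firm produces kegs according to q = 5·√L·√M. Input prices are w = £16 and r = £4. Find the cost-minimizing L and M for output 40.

Cost minimization requires the marginal rate of technical substitution to equal the input-price ratio: MP_L/MP_M = w/r.
Here MP_L/MP_M = (1/2)·(M/L)/(1/2) = (M/L). Setting this equal to 16/4 = 4 gives M = 4L.
Substituting into q = 40: 5·L^(1/2)·(4L)^(1/2) = 40.
Solving, L = 4 and M = 16.

L* = 4, M* = 16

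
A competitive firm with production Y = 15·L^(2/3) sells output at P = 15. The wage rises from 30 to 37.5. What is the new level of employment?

L* = 64

From P·MP_L = w with MP_L = 10·L^(-1/3), the labor demand is L(w) = (150/w)^(3).
At w = 30: L = 125. At w = 37.5: L = 64.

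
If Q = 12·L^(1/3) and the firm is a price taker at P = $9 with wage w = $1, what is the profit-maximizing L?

L* = 216

MP_L = (1/3)·12·L^(-2/3) = 4·L^(-2/3).
Profit maximization for a price taker requires P·MP_L = w: 9·4·L^(-2/3) = 1.
So L^(-2/3) = 1/36, which gives L = 216.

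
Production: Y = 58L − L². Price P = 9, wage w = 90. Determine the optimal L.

L* = 24

The marginal product of L is MP_L = 58 − 2L.
A price-taking firm hires until the value of the marginal product equals the wage: P·MP_L = w, so 9·(58 − 2L) = 90.
Then 58 − 2L = 10, giving L = 24.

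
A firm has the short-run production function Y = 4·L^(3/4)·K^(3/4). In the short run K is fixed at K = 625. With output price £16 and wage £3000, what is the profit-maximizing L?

With K = 625, MP_L = (3/4)·4·L^(-1/4)·625^(3/4) = 375·L^(-1/4).
Profit maximization for a price taker requires P·MP_L = w: 16·375·L^(-1/4) = 3000.
So L^(-1/4) = 0.5, which gives L = 16.

L* = 16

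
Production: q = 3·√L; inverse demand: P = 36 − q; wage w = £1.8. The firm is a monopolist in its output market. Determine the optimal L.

L* = 25

Marginal revenue from the inverse demand is MR = 36 − 2q.
The marginal product is MP_L = 1.5·L^(-1/2).
A monopolist hires until marginal revenue product equals the wage: MR·MP_L = w.
At L, q = 3·√L. Substituting and solving: (36 − 6·√L)·1.5·L^(-1/2) = 1.8 gives L = 25.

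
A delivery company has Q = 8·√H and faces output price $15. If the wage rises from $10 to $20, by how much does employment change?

ΔH = -27

From P·MP_H = w with MP_H = 4·H^(-1/2), the labor demand is H(w) = (60/w)^(2).
At w = 10: H = 36. At w = 20: H = 9.
ΔH = 9 − 36 = -27.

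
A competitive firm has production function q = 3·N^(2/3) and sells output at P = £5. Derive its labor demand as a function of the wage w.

N(w) = 1000/w³

MP_N = (2/3)·3·N^(-1/3) = 2·N^(-1/3).
Setting P·MP_N = w: 10·N^(-1/3) = w.
Solving for N: N^(-1/3) = w/10, so N = (10/w)^(3).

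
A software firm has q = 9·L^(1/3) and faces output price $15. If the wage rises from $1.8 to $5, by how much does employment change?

ΔL = -98

From P·MP_L = w with MP_L = 3·L^(-2/3), the labor demand is L(w) = (45/w)^(3/2).
At w = 1.8: L = 125. At w = 5: L = 27.
ΔL = 27 − 125 = -98.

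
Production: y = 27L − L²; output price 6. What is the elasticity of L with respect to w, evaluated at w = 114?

From P·MP_L = w with MP_L = 27 − 2L, labor demand is L(w) = (27 − w/6)/2.
dL/dw = −1/(12) = -1/12.
At w = 114, L = 4, so ε = (dL/dw)·(w/L) = (-1/12)·(114/4) = -2.375.

ε = -2.375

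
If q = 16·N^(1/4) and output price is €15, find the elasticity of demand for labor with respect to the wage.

MP_N = (1/4)·16·N^(-3/4), so P·MP_N = w gives 60·N^(-3/4) = w.
Solving, N(w) = (60/w)^(4/3). This is a constant-elasticity form: N ∝ w^(−4/3), so ε = −4/3.

ε = -4/3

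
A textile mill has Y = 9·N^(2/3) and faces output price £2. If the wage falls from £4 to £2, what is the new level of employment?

N* = 216

From P·MP_N = w with MP_N = 6·N^(-1/3), the labor demand is N(w) = (12/w)^(3).
At w = 4: N = 27. At w = 2: N = 216.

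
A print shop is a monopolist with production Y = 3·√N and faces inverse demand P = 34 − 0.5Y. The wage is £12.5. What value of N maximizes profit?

Marginal revenue from the inverse demand is MR = 34 − Y.
The marginal product is MP_N = 1.5·N^(-1/2).
A monopolist hires until marginal revenue product equals the wage: MR·MP_N = w.
At N, Y = 3·√N. Substituting and solving: (34 − 3·√N)·1.5·N^(-1/2) = 12.5 gives N = 9.

N* = 9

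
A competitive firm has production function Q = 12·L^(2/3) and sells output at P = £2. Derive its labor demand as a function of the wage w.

MP_L = (2/3)·12·L^(-1/3) = 8·L^(-1/3).
Setting P·MP_L = w: 16·L^(-1/3) = w.
Solving for L: L^(-1/3) = w/16, so L = (16/w)^(3).

L(w) = 4096/w³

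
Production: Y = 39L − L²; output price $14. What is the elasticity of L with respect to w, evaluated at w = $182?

From P·MP_L = w with MP_L = 39 − 2L, labor demand is L(w) = (39 − w/14)/2.
dL/dw = −1/(28) = -1/28.
At w = 182, L = 13, so ε = (dL/dw)·(w/L) = (-1/28)·(182/13) = -0.5.

ε = -0.5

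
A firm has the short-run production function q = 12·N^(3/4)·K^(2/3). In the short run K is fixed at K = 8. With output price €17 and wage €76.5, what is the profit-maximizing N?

N* = 4096

With K = 8, MP_N = (3/4)·12·N^(-1/4)·8^(2/3) = 36·N^(-1/4).
Profit maximization for a price taker requires P·MP_N = w: 17·36·N^(-1/4) = 76.5.
So N^(-1/4) = 0.125, which gives N = 4096.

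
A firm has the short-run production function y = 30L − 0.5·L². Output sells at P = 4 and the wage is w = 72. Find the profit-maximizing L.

L* = 12

The marginal product of L is MP_L = 30 − L.
A price-taking firm hires until the value of the marginal product equals the wage: P·MP_L = w, so 4·(30 − L) = 72.
Then 30 − L = 18, giving L = 12.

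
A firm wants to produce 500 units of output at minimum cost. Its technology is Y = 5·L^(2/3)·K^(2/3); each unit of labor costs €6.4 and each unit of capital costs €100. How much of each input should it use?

Cost minimization requires the marginal rate of technical substitution to equal the input-price ratio: MP_L/MP_K = w/r.
Here MP_L/MP_K = (2/3)·(K/L)/(2/3) = (K/L). Setting this equal to 6.4/100 = 0.064 gives K = 0.064L.
Substituting into Y = 500: 5·L^(2/3)·(0.064L)^(2/3) = 500.
Solving, L = 125 and K = 8.

L* = 125, K* = 8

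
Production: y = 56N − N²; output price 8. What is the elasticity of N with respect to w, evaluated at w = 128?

ε = -0.4

From P·MP_N = w with MP_N = 56 − 2N, labor demand is N(w) = (56 − w/8)/2.
dN/dw = −1/(16) = -0.0625.
At w = 128, N = 20, so ε = (dN/dw)·(w/N) = (-0.0625)·(128/20) = -0.4.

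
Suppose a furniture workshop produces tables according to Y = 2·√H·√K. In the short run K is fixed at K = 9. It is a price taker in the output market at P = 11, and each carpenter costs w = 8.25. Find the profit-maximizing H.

With K = 9, MP_H = (1/2)·2·H^(-1/2)·9^(1/2) = 3·H^(-1/2).
Profit maximization for a price taker requires P·MP_H = w: 11·3·H^(-1/2) = 8.25.
So H^(-1/2) = 0.25, which gives H = 16.

H* = 16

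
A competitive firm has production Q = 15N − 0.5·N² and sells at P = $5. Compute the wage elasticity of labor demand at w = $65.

From P·MP_N = w with MP_N = 15 − N, labor demand is N(w) = 15 − w/5.
dN/dw = −1/(5) = -0.2.
At w = 65, N = 2, so ε = (dN/dw)·(w/N) = (-0.2)·(65/2) = -6.5.

ε = -6.5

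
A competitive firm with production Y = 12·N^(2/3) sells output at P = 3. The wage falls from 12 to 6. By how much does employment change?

From P·MP_N = w with MP_N = 8·N^(-1/3), the labor demand is N(w) = (24/w)^(3).
At w = 12: N = 8. At w = 6: N = 64.
ΔN = 64 − 8 = 56.

ΔN = 56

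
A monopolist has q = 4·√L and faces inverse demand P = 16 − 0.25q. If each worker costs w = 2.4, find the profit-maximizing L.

L* = 25

Marginal revenue from the inverse demand is MR = 16 − 0.5q.
The marginal product is MP_L = 2·L^(-1/2).
A monopolist hires until marginal revenue product equals the wage: MR·MP_L = w.
At L, q = 4·√L. Substituting and solving: (16 − 2·√L)·2·L^(-1/2) = 2.4 gives L = 25.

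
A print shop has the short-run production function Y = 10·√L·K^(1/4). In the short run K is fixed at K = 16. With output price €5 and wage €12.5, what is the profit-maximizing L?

L* = 16

With K = 16, MP_L = (1/2)·10·L^(-1/2)·16^(1/4) = 10·L^(-1/2).
Profit maximization for a price taker requires P·MP_L = w: 5·10·L^(-1/2) = 12.5.
So L^(-1/2) = 0.25, which gives L = 16.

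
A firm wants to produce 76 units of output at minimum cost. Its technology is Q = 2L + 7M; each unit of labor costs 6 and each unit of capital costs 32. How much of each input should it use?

L* = 38, M* = 0

The inputs are perfect substitutes, so the firm uses whichever has the lower cost per unit of output.
Cost per unit of output via L is w/2 = 3; via M it is r/7 = 32/7. L is cheaper.
Producing Q = 76 with L alone: L = 38, M = 0.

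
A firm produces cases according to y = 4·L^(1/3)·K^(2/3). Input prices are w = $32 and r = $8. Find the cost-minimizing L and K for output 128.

L* = 8, K* = 64

Cost minimization requires the marginal rate of technical substitution to equal the input-price ratio: MP_L/MP_K = w/r.
Here MP_L/MP_K = (1/3)·(K/L)/(2/3) = 0.5·(K/L). Setting this equal to 32/8 = 4 gives K = 8L.
Substituting into y = 128: 4·L^(1/3)·(8L)^(2/3) = 128.
Solving, L = 8 and K = 64.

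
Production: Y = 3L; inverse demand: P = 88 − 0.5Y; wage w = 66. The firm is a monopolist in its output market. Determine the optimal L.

Marginal revenue from the inverse demand is MR = 88 − Y.
The marginal product is MP_L = 3.
A monopolist hires until marginal revenue product equals the wage: MR·MP_L = w.
(88 − 3L)·3 = 66, so L = 22.

L* = 22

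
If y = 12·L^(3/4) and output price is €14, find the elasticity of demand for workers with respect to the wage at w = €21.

MP_L = (3/4)·12·L^(-1/4), so P·MP_L = w gives 126·L^(-1/4) = w.
Solving, L(w) = (126/w)^(4). This is a constant-elasticity form: L ∝ w^(−4), so ε = −4.

ε = -4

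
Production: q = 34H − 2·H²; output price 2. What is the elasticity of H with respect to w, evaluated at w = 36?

From P·MP_H = w with MP_H = 34 − 4H, labor demand is H(w) = (34 − w/2)/4.
dH/dw = −1/(8) = -0.125.
At w = 36, H = 4, so ε = (dH/dw)·(w/H) = (-0.125)·(36/4) = -1.125.

ε = -1.125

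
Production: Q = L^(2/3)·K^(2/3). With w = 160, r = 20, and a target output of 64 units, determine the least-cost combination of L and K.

Cost minimization requires the marginal rate of technical substitution to equal the input-price ratio: MP_L/MP_K = w/r.
Here MP_L/MP_K = (2/3)·(K/L)/(2/3) = (K/L). Setting this equal to 160/20 = 8 gives K = 8L.
Substituting into Q = 64: L^(2/3)·(8L)^(2/3) = 64.
Solving, L = 8 and K = 64.

L* = 8, K* = 64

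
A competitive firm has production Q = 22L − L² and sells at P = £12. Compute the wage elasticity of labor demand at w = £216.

From P·MP_L = w with MP_L = 22 − 2L, labor demand is L(w) = (22 − w/12)/2.
dL/dw = −1/(24) = -1/24.
At w = 216, L = 2, so ε = (dL/dw)·(w/L) = (-1/24)·(216/2) = -4.5.

ε = -4.5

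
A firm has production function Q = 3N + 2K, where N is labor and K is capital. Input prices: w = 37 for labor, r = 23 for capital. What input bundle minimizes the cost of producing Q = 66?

N* = 0, K* = 33

The inputs are perfect substitutes, so the firm uses whichever has the lower cost per unit of output.
Cost per unit of output via N is w/3 = 37/3; via K it is r/2 = 11.5. K is cheaper.
Producing Q = 66 with K alone: N = 0, K = 33.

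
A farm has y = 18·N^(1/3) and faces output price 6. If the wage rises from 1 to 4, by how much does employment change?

From P·MP_N = w with MP_N = 6·N^(-2/3), the labor demand is N(w) = (36/w)^(3/2).
At w = 1: N = 216. At w = 4: N = 27.
ΔN = 27 − 216 = -189.

ΔN = -189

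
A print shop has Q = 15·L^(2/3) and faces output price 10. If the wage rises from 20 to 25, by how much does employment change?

From P·MP_L = w with MP_L = 10·L^(-1/3), the labor demand is L(w) = (100/w)^(3).
At w = 20: L = 125. At w = 25: L = 64.
ΔL = 64 − 125 = -61.

ΔL = -61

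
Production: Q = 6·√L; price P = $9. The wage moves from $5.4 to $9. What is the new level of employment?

From P·MP_L = w with MP_L = 3·L^(-1/2), the labor demand is L(w) = (27/w)^(2).
At w = 5.4: L = 25. At w = 9: L = 9.

L* = 9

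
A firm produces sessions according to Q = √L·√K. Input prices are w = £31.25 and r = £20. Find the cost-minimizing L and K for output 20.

Cost minimization requires the marginal rate of technical substitution to equal the input-price ratio: MP_L/MP_K = w/r.
Here MP_L/MP_K = (1/2)·(K/L)/(1/2) = (K/L). Setting this equal to 31.25/20 = 1.5625 gives K = 1.5625L.
Substituting into Q = 20: L^(1/2)·(1.5625L)^(1/2) = 20.
Solving, L = 16 and K = 25.

L* = 16, K* = 25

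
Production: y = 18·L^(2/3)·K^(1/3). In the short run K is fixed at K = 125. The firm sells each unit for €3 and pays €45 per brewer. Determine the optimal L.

With K = 125, MP_L = (2/3)·18·L^(-1/3)·125^(1/3) = 60·L^(-1/3).
Profit maximization for a price taker requires P·MP_L = w: 3·60·L^(-1/3) = 45.
So L^(-1/3) = 0.25, which gives L = 64.

L* = 64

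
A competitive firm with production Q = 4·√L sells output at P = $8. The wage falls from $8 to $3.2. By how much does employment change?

ΔL = 21

From P·MP_L = w with MP_L = 2·L^(-1/2), the labor demand is L(w) = (16/w)^(2).
At w = 8: L = 4. At w = 3.2: L = 25.
ΔL = 25 − 4 = 21.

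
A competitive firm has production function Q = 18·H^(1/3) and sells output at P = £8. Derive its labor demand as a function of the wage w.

MP_H = (1/3)·18·H^(-2/3) = 6·H^(-2/3).
Setting P·MP_H = w: 48·H^(-2/3) = w.
Solving for H: H^(-2/3) = w/48, so H = (48/w)^(3/2).

H(w) = (48/w)^(3/2)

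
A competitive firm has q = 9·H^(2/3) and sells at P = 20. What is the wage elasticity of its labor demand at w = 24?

ε = -3

MP_H = (2/3)·9·H^(-1/3), so P·MP_H = w gives 120·H^(-1/3) = w.
Solving, H(w) = (120/w)^(3). This is a constant-elasticity form: H ∝ w^(−3), so ε = −3.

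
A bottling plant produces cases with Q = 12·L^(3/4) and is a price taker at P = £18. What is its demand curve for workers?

MP_L = (3/4)·12·L^(-1/4) = 9·L^(-1/4).
Setting P·MP_L = w: 162·L^(-1/4) = w.
Solving for L: L^(-1/4) = w/162, so L = (162/w)^(4).

L(w) = (162/w)^(4)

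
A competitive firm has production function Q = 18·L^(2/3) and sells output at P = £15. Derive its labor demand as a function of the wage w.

MP_L = (2/3)·18·L^(-1/3) = 12·L^(-1/3).
Setting P·MP_L = w: 180·L^(-1/3) = w.
Solving for L: L^(-1/3) = w/180, so L = (180/w)^(3).

L(w) = 5832000/w³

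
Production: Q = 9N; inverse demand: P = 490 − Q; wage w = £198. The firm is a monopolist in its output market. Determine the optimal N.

N* = 26

Marginal revenue from the inverse demand is MR = 490 − 2Q.
The marginal product is MP_N = 9.
A monopolist hires until marginal revenue product equals the wage: MR·MP_N = w.
(490 − 18N)·9 = 198, so N = 26.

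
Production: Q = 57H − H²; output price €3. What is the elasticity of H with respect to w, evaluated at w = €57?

ε = -0.5

From P·MP_H = w with MP_H = 57 − 2H, labor demand is H(w) = (57 − w/3)/2.
dH/dw = −1/(6) = -1/6.
At w = 57, H = 19, so ε = (dH/dw)·(w/H) = (-1/6)·(57/19) = -0.5.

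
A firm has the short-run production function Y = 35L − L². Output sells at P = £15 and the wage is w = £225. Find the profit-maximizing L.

The marginal product of L is MP_L = 35 − 2L.
A price-taking firm hires until the value of the marginal product equals the wage: P·MP_L = w, so 15·(35 − 2L) = 225.
Then 35 − 2L = 15, giving L = 10.

L* = 10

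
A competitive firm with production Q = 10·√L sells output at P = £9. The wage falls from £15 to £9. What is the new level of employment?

L* = 25

From P·MP_L = w with MP_L = 5·L^(-1/2), the labor demand is L(w) = (45/w)^(2).
At w = 15: L = 9. At w = 9: L = 25.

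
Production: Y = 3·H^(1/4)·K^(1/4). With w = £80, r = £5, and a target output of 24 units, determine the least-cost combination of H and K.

Cost minimization requires the marginal rate of technical substitution to equal the input-price ratio: MP_H/MP_K = w/r.
Here MP_H/MP_K = (1/4)·(K/H)/(1/4) = (K/H). Setting this equal to 80/5 = 16 gives K = 16H.
Substituting into Y = 24: 3·H^(1/4)·(16H)^(1/4) = 24.
Solving, H = 16 and K = 256.

H* = 16, K* = 256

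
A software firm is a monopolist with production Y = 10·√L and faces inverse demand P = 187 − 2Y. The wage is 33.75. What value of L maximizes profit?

Marginal revenue from the inverse demand is MR = 187 − 4Y.
The marginal product is MP_L = 5·L^(-1/2).
A monopolist hires until marginal revenue product equals the wage: MR·MP_L = w.
At L, Y = 10·√L. Substituting and solving: (187 − 40·√L)·5·L^(-1/2) = 33.75 gives L = 16.

L* = 16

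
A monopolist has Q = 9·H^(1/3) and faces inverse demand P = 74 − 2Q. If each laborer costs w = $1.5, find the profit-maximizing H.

Marginal revenue from the inverse demand is MR = 74 − 4Q.
The marginal product is MP_H = 3·H^(-2/3).
A monopolist hires until marginal revenue product equals the wage: MR·MP_H = w.
At H, Q = 9·H^(1/3). Substituting and solving: (74 − 36·H^(1/3))·3·H^(-2/3) = 1.5 gives H = 8.

H* = 8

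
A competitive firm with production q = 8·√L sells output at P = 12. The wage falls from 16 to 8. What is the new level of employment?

From P·MP_L = w with MP_L = 4·L^(-1/2), the labor demand is L(w) = (48/w)^(2).
At w = 16: L = 9. At w = 8: L = 36.

L* = 36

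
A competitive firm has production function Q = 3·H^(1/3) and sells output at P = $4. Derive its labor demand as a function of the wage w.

MP_H = (1/3)·3·H^(-2/3) = H^(-2/3).
Setting P·MP_H = w: 4·H^(-2/3) = w.
Solving for H: H^(-2/3) = w/4, so H = (4/w)^(3/2).

H(w) = (4/w)^(3/2)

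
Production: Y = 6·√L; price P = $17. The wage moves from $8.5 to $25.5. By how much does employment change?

From P·MP_L = w with MP_L = 3·L^(-1/2), the labor demand is L(w) = (51/w)^(2).
At w = 8.5: L = 36. At w = 25.5: L = 4.
ΔL = 4 − 36 = -32.

ΔL = -32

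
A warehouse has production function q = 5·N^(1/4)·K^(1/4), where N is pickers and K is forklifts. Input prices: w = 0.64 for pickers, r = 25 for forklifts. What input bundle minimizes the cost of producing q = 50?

N* = 625, K* = 16

Cost minimization requires the marginal rate of technical substitution to equal the input-price ratio: MP_N/MP_K = w/r.
Here MP_N/MP_K = (1/4)·(K/N)/(1/4) = (K/N). Setting this equal to 0.64/25 = 0.0256 gives K = 0.0256N.
Substituting into q = 50: 5·N^(1/4)·(0.0256N)^(1/4) = 50.
Solving, N = 625 and K = 16.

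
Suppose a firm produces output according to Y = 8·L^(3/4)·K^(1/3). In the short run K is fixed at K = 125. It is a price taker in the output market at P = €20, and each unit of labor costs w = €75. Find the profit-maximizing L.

With K = 125, MP_L = (3/4)·8·L^(-1/4)·125^(1/3) = 30·L^(-1/4).
Profit maximization for a price taker requires P·MP_L = w: 20·30·L^(-1/4) = 75.
So L^(-1/4) = 0.125, which gives L = 4096.

L* = 4096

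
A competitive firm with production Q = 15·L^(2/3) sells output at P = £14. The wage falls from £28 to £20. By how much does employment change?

From P·MP_L = w with MP_L = 10·L^(-1/3), the labor demand is L(w) = (140/w)^(3).
At w = 28: L = 125. At w = 20: L = 343.
ΔL = 343 − 125 = 218.

ΔL = 218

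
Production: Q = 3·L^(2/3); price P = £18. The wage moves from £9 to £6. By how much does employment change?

From P·MP_L = w with MP_L = 2·L^(-1/3), the labor demand is L(w) = (36/w)^(3).
At w = 9: L = 64. At w = 6: L = 216.
ΔL = 216 − 64 = 152.

ΔL = 152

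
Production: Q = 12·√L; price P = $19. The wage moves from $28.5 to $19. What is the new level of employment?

From P·MP_L = w with MP_L = 6·L^(-1/2), the labor demand is L(w) = (114/w)^(2).
At w = 28.5: L = 16. At w = 19: L = 36.

L* = 36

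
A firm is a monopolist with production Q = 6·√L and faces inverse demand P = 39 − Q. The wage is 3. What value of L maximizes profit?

Marginal revenue from the inverse demand is MR = 39 − 2Q.
The marginal product is MP_L = 3·L^(-1/2).
A monopolist hires until marginal revenue product equals the wage: MR·MP_L = w.
At L, Q = 6·√L. Substituting and solving: (39 − 12·√L)·3·L^(-1/2) = 3 gives L = 9.

L* = 9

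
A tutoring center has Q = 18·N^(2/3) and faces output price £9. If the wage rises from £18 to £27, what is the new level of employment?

From P·MP_N = w with MP_N = 12·N^(-1/3), the labor demand is N(w) = (108/w)^(3).
At w = 18: N = 216. At w = 27: N = 64.

N* = 64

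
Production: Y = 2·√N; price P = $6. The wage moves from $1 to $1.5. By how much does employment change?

From P·MP_N = w with MP_N = N^(-1/2), the labor demand is N(w) = (6/w)^(2).
At w = 1: N = 36. At w = 1.5: N = 16.
ΔN = 16 − 36 = -20.

ΔN = -20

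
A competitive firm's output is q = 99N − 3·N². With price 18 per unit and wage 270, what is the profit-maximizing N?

N* = 14

The marginal product of N is MP_N = 99 − 6N.
A price-taking firm hires until the value of the marginal product equals the wage: P·MP_N = w, so 18·(99 − 6N) = 270.
Then 99 − 6N = 15, giving N = 14.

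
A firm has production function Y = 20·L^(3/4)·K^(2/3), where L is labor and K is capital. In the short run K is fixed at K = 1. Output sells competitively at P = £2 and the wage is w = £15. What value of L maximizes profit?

With K = 1, MP_L = (3/4)·20·L^(-1/4)·1^(2/3) = 15·L^(-1/4).
Profit maximization for a price taker requires P·MP_L = w: 2·15·L^(-1/4) = 15.
So L^(-1/4) = 0.5, which gives L = 16.

L* = 16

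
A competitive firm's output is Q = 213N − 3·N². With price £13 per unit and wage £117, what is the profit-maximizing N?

N* = 34

The marginal product of N is MP_N = 213 − 6N.
A price-taking firm hires until the value of the marginal product equals the wage: P·MP_N = w, so 13·(213 − 6N) = 117.
Then 213 − 6N = 9, giving N = 34.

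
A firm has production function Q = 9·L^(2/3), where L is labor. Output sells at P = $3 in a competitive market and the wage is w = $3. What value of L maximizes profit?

MP_L = (2/3)·9·L^(-1/3) = 6·L^(-1/3).
Profit maximization for a price taker requires P·MP_L = w: 3·6·L^(-1/3) = 3.
So L^(-1/3) = 1/6, which gives L = 216.

L* = 216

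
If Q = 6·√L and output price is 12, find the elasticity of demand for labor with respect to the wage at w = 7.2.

MP_L = (1/2)·6·L^(-1/2), so P·MP_L = w gives 36·L^(-1/2) = w.
Solving, L(w) = (36/w)^(2). This is a constant-elasticity form: L ∝ w^(−2), so ε = −2.

ε = -2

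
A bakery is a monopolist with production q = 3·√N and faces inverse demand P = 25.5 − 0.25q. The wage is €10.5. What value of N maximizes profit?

N* = 9

Marginal revenue from the inverse demand is MR = 25.5 − 0.5q.
The marginal product is MP_N = 1.5·N^(-1/2).
A monopolist hires until marginal revenue product equals the wage: MR·MP_N = w.
At N, q = 3·√N. Substituting and solving: (25.5 − 1.5·√N)·1.5·N^(-1/2) = 10.5 gives N = 9.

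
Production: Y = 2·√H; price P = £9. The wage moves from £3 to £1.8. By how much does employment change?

From P·MP_H = w with MP_H = H^(-1/2), the labor demand is H(w) = (9/w)^(2).
At w = 3: H = 9. At w = 1.8: H = 25.
ΔH = 25 − 9 = 16.

ΔH = 16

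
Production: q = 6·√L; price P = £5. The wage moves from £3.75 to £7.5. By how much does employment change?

ΔL = -12

From P·MP_L = w with MP_L = 3·L^(-1/2), the labor demand is L(w) = (15/w)^(2).
At w = 3.75: L = 16. At w = 7.5: L = 4.
ΔL = 4 − 16 = -12.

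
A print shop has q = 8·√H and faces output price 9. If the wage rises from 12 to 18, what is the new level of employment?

From P·MP_H = w with MP_H = 4·H^(-1/2), the labor demand is H(w) = (36/w)^(2).
At w = 12: H = 9. At w = 18: H = 4.

H* = 4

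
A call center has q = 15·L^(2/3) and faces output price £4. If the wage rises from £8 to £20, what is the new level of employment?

From P·MP_L = w with MP_L = 10·L^(-1/3), the labor demand is L(w) = (40/w)^(3).
At w = 8: L = 125. At w = 20: L = 8.

L* = 8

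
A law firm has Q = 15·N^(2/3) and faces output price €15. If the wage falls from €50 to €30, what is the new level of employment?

From P·MP_N = w with MP_N = 10·N^(-1/3), the labor demand is N(w) = (150/w)^(3).
At w = 50: N = 27. At w = 30: N = 125.

N* = 125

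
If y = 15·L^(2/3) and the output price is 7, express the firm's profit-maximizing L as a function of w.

L(w) = 343000/w³

MP_L = (2/3)·15·L^(-1/3) = 10·L^(-1/3).
Setting P·MP_L = w: 70·L^(-1/3) = w.
Solving for L: L^(-1/3) = w/70, so L = (70/w)^(3).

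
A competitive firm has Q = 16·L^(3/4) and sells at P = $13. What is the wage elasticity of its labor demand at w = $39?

ε = -4

MP_L = (3/4)·16·L^(-1/4), so P·MP_L = w gives 156·L^(-1/4) = w.
Solving, L(w) = (156/w)^(4). This is a constant-elasticity form: L ∝ w^(−4), so ε = −4.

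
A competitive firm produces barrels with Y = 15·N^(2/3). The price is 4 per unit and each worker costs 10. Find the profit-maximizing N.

N* = 64

MP_N = (2/3)·15·N^(-1/3) = 10·N^(-1/3).
Profit maximization for a price taker requires P·MP_N = w: 4·10·N^(-1/3) = 10.
So N^(-1/3) = 0.25, which gives N = 64.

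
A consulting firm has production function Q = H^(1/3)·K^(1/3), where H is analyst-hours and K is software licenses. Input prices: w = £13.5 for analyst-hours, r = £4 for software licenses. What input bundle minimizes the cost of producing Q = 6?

Cost minimization requires the marginal rate of technical substitution to equal the input-price ratio: MP_H/MP_K = w/r.
Here MP_H/MP_K = (1/3)·(K/H)/(1/3) = (K/H). Setting this equal to 13.5/4 = 3.375 gives K = 3.375H.
Substituting into Q = 6: H^(1/3)·(3.375H)^(1/3) = 6.
Solving, H = 8 and K = 27.

H* = 8, K* = 27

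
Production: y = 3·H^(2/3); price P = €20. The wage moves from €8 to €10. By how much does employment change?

From P·MP_H = w with MP_H = 2·H^(-1/3), the labor demand is H(w) = (40/w)^(3).
At w = 8: H = 125. At w = 10: H = 64.
ΔH = 64 − 125 = -61.

ΔH = -61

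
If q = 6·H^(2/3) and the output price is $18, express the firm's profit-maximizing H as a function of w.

H(w) = 373248/w³

MP_H = (2/3)·6·H^(-1/3) = 4·H^(-1/3).
Setting P·MP_H = w: 72·H^(-1/3) = w.
Solving for H: H^(-1/3) = w/72, so H = (72/w)^(3).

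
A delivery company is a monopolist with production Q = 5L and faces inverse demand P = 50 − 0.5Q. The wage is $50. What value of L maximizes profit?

Marginal revenue from the inverse demand is MR = 50 − Q.
The marginal product is MP_L = 5.
A monopolist hires until marginal revenue product equals the wage: MR·MP_L = w.
(50 − 5L)·5 = 50, so L = 8.

L* = 8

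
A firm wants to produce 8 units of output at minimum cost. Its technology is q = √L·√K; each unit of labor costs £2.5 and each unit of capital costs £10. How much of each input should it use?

Cost minimization requires the marginal rate of technical substitution to equal the input-price ratio: MP_L/MP_K = w/r.
Here MP_L/MP_K = (1/2)·(K/L)/(1/2) = (K/L). Setting this equal to 2.5/10 = 0.25 gives K = 0.25L.
Substituting into q = 8: L^(1/2)·(0.25L)^(1/2) = 8.
Solving, L = 16 and K = 4.

L* = 16, K* = 4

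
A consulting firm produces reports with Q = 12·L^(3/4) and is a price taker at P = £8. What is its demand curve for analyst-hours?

L(w) = (72/w)^(4)

MP_L = (3/4)·12·L^(-1/4) = 9·L^(-1/4).
Setting P·MP_L = w: 72·L^(-1/4) = w.
Solving for L: L^(-1/4) = w/72, so L = (72/w)^(4).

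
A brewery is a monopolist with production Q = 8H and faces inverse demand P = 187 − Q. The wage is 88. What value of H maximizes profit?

H* = 11

Marginal revenue from the inverse demand is MR = 187 − 2Q.
The marginal product is MP_H = 8.
A monopolist hires until marginal revenue product equals the wage: MR·MP_H = w.
(187 − 16H)·8 = 88, so H = 11.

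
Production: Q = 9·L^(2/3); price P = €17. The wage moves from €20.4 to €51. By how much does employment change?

From P·MP_L = w with MP_L = 6·L^(-1/3), the labor demand is L(w) = (102/w)^(3).
At w = 20.4: L = 125. At w = 51: L = 8.
ΔL = 8 − 125 = -117.

ΔL = -117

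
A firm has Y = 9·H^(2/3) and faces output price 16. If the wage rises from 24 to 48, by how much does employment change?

ΔH = -56

From P·MP_H = w with MP_H = 6·H^(-1/3), the labor demand is H(w) = (96/w)^(3).
At w = 24: H = 64. At w = 48: H = 8.
ΔH = 8 − 64 = -56.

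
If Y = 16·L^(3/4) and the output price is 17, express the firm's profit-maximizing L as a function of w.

MP_L = (3/4)·16·L^(-1/4) = 12·L^(-1/4).
Setting P·MP_L = w: 204·L^(-1/4) = w.
Solving for L: L^(-1/4) = w/204, so L = (204/w)^(4).

L(w) = (204/w)^(4)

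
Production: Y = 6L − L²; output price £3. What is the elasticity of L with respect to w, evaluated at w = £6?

ε = -0.5

From P·MP_L = w with MP_L = 6 − 2L, labor demand is L(w) = (6 − w/3)/2.
dL/dw = −1/(6) = -1/6.
At w = 6, L = 2, so ε = (dL/dw)·(w/L) = (-1/6)·(6/2) = -0.5.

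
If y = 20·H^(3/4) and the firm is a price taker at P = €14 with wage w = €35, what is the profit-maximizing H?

H* = 1296

MP_H = (3/4)·20·H^(-1/4) = 15·H^(-1/4).
Profit maximization for a price taker requires P·MP_H = w: 14·15·H^(-1/4) = 35.
So H^(-1/4) = 1/6, which gives H = 1296.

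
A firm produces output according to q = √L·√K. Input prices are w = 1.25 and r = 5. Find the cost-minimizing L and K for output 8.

Cost minimization requires the marginal rate of technical substitution to equal the input-price ratio: MP_L/MP_K = w/r.
Here MP_L/MP_K = (1/2)·(K/L)/(1/2) = (K/L). Setting this equal to 1.25/5 = 0.25 gives K = 0.25L.
Substituting into q = 8: L^(1/2)·(0.25L)^(1/2) = 8.
Solving, L = 16 and K = 4.

L* = 16, K* = 4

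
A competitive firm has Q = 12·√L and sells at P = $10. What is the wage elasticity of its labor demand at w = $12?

MP_L = (1/2)·12·L^(-1/2), so P·MP_L = w gives 60·L^(-1/2) = w.
Solving, L(w) = (60/w)^(2). This is a constant-elasticity form: L ∝ w^(−2), so ε = −2.

ε = -2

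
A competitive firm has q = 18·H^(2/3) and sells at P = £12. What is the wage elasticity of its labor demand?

ε = -3

MP_H = (2/3)·18·H^(-1/3), so P·MP_H = w gives 144·H^(-1/3) = w.
Solving, H(w) = (144/w)^(3). This is a constant-elasticity form: H ∝ w^(−3), so ε = −3.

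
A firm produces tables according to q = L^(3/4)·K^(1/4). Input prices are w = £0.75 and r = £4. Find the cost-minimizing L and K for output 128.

Cost minimization requires the marginal rate of technical substitution to equal the input-price ratio: MP_L/MP_K = w/r.
Here MP_L/MP_K = (3/4)·(K/L)/(1/4) = 3·(K/L). Setting this equal to 0.75/4 = 0.1875 gives K = 0.0625L.
Substituting into q = 128: L^(3/4)·(0.0625L)^(1/4) = 128.
Solving, L = 256 and K = 16.

L* = 256, K* = 16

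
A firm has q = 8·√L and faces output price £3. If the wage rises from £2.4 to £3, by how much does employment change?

From P·MP_L = w with MP_L = 4·L^(-1/2), the labor demand is L(w) = (12/w)^(2).
At w = 2.4: L = 25. At w = 3: L = 16.
ΔL = 16 − 25 = -9.

ΔL = -9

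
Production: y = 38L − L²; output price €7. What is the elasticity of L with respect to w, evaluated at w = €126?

From P·MP_L = w with MP_L = 38 − 2L, labor demand is L(w) = (38 − w/7)/2.
dL/dw = −1/(14) = -1/14.
At w = 126, L = 10, so ε = (dL/dw)·(w/L) = (-1/14)·(126/10) = -0.9.

ε = -0.9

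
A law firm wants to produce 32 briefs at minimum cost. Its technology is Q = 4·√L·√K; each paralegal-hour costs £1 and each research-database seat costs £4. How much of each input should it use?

Cost minimization requires the marginal rate of technical substitution to equal the input-price ratio: MP_L/MP_K = w/r.
Here MP_L/MP_K = (1/2)·(K/L)/(1/2) = (K/L). Setting this equal to 1/4 = 0.25 gives K = 0.25L.
Substituting into Q = 32: 4·L^(1/2)·(0.25L)^(1/2) = 32.
Solving, L = 16 and K = 4.

L* = 16, K* = 4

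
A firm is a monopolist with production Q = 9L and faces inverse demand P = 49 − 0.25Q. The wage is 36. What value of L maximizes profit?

L* = 10

Marginal revenue from the inverse demand is MR = 49 − 0.5Q.
The marginal product is MP_L = 9.
A monopolist hires until marginal revenue product equals the wage: MR·MP_L = w.
(49 − 4.5L)·9 = 36, so L = 10.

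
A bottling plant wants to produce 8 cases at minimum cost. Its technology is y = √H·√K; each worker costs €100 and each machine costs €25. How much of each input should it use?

H* = 4, K* = 16

Cost minimization requires the marginal rate of technical substitution to equal the input-price ratio: MP_H/MP_K = w/r.
Here MP_H/MP_K = (1/2)·(K/H)/(1/2) = (K/H). Setting this equal to 100/25 = 4 gives K = 4H.
Substituting into y = 8: H^(1/2)·(4H)^(1/2) = 8.
Solving, H = 4 and K = 16.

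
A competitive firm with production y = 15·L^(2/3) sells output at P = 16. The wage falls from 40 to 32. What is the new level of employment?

L* = 125

From P·MP_L = w with MP_L = 10·L^(-1/3), the labor demand is L(w) = (160/w)^(3).
At w = 40: L = 64. At w = 32: L = 125.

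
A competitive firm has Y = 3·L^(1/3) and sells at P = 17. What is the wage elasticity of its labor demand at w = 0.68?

MP_L = (1/3)·3·L^(-2/3), so P·MP_L = w gives 17·L^(-2/3) = w.
Solving, L(w) = (17/w)^(3/2). This is a constant-elasticity form: L ∝ w^(−3/2), so ε = −3/2.

ε = -1.5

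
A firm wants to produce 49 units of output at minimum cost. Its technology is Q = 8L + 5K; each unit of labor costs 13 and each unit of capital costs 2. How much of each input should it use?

L* = 0, K* = 9.8

The inputs are perfect substitutes, so the firm uses whichever has the lower cost per unit of output.
Cost per unit of output via L is w/8 = 1.625; via K it is r/5 = 0.4. K is cheaper.
Producing Q = 49 with K alone: L = 0, K = 9.8.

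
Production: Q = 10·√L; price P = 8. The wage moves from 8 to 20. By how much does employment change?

From P·MP_L = w with MP_L = 5·L^(-1/2), the labor demand is L(w) = (40/w)^(2).
At w = 8: L = 25. At w = 20: L = 4.
ΔL = 4 − 25 = -21.

ΔL = -21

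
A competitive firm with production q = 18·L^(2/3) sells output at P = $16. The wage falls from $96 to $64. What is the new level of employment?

From P·MP_L = w with MP_L = 12·L^(-1/3), the labor demand is L(w) = (192/w)^(3).
At w = 96: L = 8. At w = 64: L = 27.

L* = 27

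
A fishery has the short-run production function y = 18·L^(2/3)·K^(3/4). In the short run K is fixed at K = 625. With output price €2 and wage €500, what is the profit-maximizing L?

L* = 216

With K = 625, MP_L = (2/3)·18·L^(-1/3)·625^(3/4) = 1500·L^(-1/3).
Profit maximization for a price taker requires P·MP_L = w: 2·1500·L^(-1/3) = 500.
So L^(-1/3) = 1/6, which gives L = 216.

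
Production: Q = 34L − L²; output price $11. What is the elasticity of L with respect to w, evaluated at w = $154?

ε = -0.7

From P·MP_L = w with MP_L = 34 − 2L, labor demand is L(w) = (34 − w/11)/2.
dL/dw = −1/(22) = -1/22.
At w = 154, L = 10, so ε = (dL/dw)·(w/L) = (-1/22)·(154/10) = -0.7.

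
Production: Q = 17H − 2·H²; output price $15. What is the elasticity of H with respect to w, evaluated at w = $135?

ε = -1.125

From P·MP_H = w with MP_H = 17 − 4H, labor demand is H(w) = (17 − w/15)/4.
dH/dw = −1/(60) = -1/60.
At w = 135, H = 2, so ε = (dH/dw)·(w/H) = (-1/60)·(135/2) = -1.125.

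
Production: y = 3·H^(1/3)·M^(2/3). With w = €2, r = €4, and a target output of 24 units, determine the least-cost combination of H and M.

Cost minimization requires the marginal rate of technical substitution to equal the input-price ratio: MP_H/MP_M = w/r.
Here MP_H/MP_M = (1/3)·(M/H)/(2/3) = 0.5·(M/H). Setting this equal to 2/4 = 0.5 gives M = H.
Substituting into y = 24: 3·H^(1/3)·(H)^(2/3) = 24.
Solving, H = 8 and M = 8.

H* = 8, M* = 8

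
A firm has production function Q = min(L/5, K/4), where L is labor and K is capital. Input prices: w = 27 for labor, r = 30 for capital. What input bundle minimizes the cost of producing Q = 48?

With a fixed-proportions technology, the cost-minimizing bundle uses no slack in either input: L/5 = K/4 = Q.
So L = 5·48 = 240 and K = 4·48 = 192.

L* = 240, K* = 192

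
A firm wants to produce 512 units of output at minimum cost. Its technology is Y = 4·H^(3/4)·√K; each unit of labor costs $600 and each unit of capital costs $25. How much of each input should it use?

H* = 16, K* = 256

Cost minimization requires the marginal rate of technical substitution to equal the input-price ratio: MP_H/MP_K = w/r.
Here MP_H/MP_K = (3/4)·(K/H)/(1/2) = 1.5·(K/H). Setting this equal to 600/25 = 24 gives K = 16H.
Substituting into Y = 512: 4·H^(3/4)·(16H)^(1/2) = 512.
Solving, H = 16 and K = 256.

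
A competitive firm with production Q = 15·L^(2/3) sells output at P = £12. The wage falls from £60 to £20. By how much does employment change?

From P·MP_L = w with MP_L = 10·L^(-1/3), the labor demand is L(w) = (120/w)^(3).
At w = 60: L = 8. At w = 20: L = 216.
ΔL = 216 − 8 = 208.

ΔL = 208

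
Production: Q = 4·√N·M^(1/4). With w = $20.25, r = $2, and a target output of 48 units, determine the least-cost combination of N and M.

Cost minimization requires the marginal rate of technical substitution to equal the input-price ratio: MP_N/MP_M = w/r.
Here MP_N/MP_M = (1/2)·(M/N)/(1/4) = 2·(M/N). Setting this equal to 20.25/2 = 10.125 gives M = 5.0625N.
Substituting into Q = 48: 4·N^(1/2)·(5.0625N)^(1/4) = 48.
Solving, N = 16 and M = 81.

N* = 16, M* = 81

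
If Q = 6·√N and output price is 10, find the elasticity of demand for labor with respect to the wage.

MP_N = (1/2)·6·N^(-1/2), so P·MP_N = w gives 30·N^(-1/2) = w.
Solving, N(w) = (30/w)^(2). This is a constant-elasticity form: N ∝ w^(−2), so ε = −2.

ε = -2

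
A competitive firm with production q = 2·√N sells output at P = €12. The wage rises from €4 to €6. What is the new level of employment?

From P·MP_N = w with MP_N = N^(-1/2), the labor demand is N(w) = (12/w)^(2).
At w = 4: N = 9. At w = 6: N = 4.

N* = 4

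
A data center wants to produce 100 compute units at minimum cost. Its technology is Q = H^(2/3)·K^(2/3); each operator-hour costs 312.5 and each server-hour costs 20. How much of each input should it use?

Cost minimization requires the marginal rate of technical substitution to equal the input-price ratio: MP_H/MP_K = w/r.
Here MP_H/MP_K = (2/3)·(K/H)/(2/3) = (K/H). Setting this equal to 312.5/20 = 15.625 gives K = 15.625H.
Substituting into Q = 100: H^(2/3)·(15.625H)^(2/3) = 100.
Solving, H = 8 and K = 125.

H* = 8, K* = 125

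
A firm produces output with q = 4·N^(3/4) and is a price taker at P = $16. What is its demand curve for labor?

N(w) = 5308416/w^(4)

MP_N = (3/4)·4·N^(-1/4) = 3·N^(-1/4).
Setting P·MP_N = w: 48·N^(-1/4) = w.
Solving for N: N^(-1/4) = w/48, so N = (48/w)^(4).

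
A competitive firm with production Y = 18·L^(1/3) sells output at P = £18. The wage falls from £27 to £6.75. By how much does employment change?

From P·MP_L = w with MP_L = 6·L^(-2/3), the labor demand is L(w) = (108/w)^(3/2).
At w = 27: L = 8. At w = 6.75: L = 64.
ΔL = 64 − 8 = 56.

ΔL = 56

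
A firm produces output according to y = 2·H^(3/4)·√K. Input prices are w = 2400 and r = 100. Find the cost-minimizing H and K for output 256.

H* = 16, K* = 256

Cost minimization requires the marginal rate of technical substitution to equal the input-price ratio: MP_H/MP_K = w/r.
Here MP_H/MP_K = (3/4)·(K/H)/(1/2) = 1.5·(K/H). Setting this equal to 2400/100 = 24 gives K = 16H.
Substituting into y = 256: 2·H^(3/4)·(16H)^(1/2) = 256.
Solving, H = 16 and K = 256.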